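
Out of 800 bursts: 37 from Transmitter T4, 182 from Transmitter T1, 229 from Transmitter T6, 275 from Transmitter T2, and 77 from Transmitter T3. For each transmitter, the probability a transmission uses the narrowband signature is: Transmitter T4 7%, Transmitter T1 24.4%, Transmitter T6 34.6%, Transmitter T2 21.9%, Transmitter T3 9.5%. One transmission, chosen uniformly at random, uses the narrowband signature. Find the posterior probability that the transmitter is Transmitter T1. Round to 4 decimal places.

Compute prior × likelihood for every hypothesis:
  Transmitter T4: 0.04625 × 0.07 = 0.0032375
  Transmitter T1: 0.2275 × 0.244 = 0.05551
  Transmitter T6: 0.28625 × 0.346 = 0.0990425
  Transmitter T2: 0.34375 × 0.219 = 0.07528125
  Transmitter T3: 0.09625 × 0.095 = 0.00914375
Total = 0.242215.
P(Transmitter T1 | evidence) = 0.05551 / 0.242215 ≈ 0.2292.

0.2292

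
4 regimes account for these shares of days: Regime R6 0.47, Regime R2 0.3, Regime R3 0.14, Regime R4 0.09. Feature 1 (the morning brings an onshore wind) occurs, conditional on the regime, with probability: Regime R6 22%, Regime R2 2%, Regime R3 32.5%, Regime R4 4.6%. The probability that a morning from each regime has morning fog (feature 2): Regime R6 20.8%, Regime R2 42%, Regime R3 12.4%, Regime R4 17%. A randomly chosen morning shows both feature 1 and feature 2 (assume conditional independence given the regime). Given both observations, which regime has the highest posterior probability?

Compute prior × likelihood for every hypothesis:
  Regime R6: 0.47 × 0.22 × 0.208 = 0.0215072
  Regime R2: 0.3 × 0.02 × 0.42 = 0.00252
  Regime R3: 0.14 × 0.325 × 0.124 = 0.005642
  Regime R4: 0.09 × 0.046 × 0.17 = 0.0007038
Normalizing constant = 0.030373.
Largest term belongs to Regime R6, so Regime R6 is most probable.

Regime R6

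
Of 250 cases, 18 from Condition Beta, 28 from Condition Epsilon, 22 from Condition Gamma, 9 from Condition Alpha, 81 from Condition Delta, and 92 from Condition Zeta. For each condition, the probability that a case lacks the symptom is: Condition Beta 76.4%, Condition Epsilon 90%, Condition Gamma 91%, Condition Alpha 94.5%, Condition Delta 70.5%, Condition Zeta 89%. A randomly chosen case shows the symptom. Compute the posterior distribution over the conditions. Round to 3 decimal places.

Condition Beta 0.098, Condition Epsilon 0.064, Condition Gamma 0.045, Condition Alpha 0.011, Condition Delta 0.549, Condition Zeta 0.232

Taking complements, P(symptomatic | each) = Condition Beta 0.236, Condition Epsilon 0.1, Condition Gamma 0.09, Condition Alpha 0.055, Condition Delta 0.295, Condition Zeta 0.11.
Prior × likelihood for each hypothesis:
  Condition Beta: 0.072 × 0.236 = 0.016992
  Condition Epsilon: 0.112 × 0.1 = 0.0112
  Condition Gamma: 0.088 × 0.09 = 0.00792
  Condition Alpha: 0.036 × 0.055 = 0.00198
  Condition Delta: 0.324 × 0.295 = 0.09558
  Condition Zeta: 0.368 × 0.11 = 0.04048
Normalizing constant = 0.174152.
P(Condition Beta | symptomatic) = 0.016992/0.174152 ≈ 0.098
P(Condition Epsilon | symptomatic) = 0.0112/0.174152 ≈ 0.064
P(Condition Gamma | symptomatic) = 0.00792/0.174152 ≈ 0.045
P(Condition Alpha | symptomatic) = 0.00198/0.174152 ≈ 0.011
P(Condition Delta | symptomatic) = 0.09558/0.174152 ≈ 0.549
P(Condition Zeta | symptomatic) = 0.04048/0.174152 ≈ 0.232
(Check: 0.098+0.064+0.045+0.011+0.549+0.232 = 0.999.)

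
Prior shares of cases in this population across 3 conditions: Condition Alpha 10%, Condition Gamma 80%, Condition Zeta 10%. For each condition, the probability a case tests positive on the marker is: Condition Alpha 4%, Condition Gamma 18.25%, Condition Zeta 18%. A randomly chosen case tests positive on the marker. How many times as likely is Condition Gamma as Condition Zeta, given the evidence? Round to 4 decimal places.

8.1111

Compute prior × likelihood for every hypothesis:
  Condition Alpha: 0.1 × 0.04 = 0.004
  Condition Gamma: 0.8 × 0.1825 = 0.146
  Condition Zeta: 0.1 × 0.18 = 0.018
Total = 0.168.
The ratio is 0.146 / 0.018 (the normalizer cancels) = 8.1111.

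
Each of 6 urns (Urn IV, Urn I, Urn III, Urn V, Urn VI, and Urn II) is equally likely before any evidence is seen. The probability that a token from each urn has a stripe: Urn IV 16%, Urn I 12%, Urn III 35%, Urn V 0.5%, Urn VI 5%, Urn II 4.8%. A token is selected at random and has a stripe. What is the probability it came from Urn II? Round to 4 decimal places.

0.0655

With a uniform prior (1/6 each), posterior ∝ likelihood:
  Urn IV: 0.16
  Urn I: 0.12
  Urn III: 0.35
  Urn V: 0.005
  Urn VI: 0.05
  Urn II: 0.048
Normalizing constant = 0.733.
P(Urn II | evidence) = 0.048 / 0.733 ≈ 0.0655.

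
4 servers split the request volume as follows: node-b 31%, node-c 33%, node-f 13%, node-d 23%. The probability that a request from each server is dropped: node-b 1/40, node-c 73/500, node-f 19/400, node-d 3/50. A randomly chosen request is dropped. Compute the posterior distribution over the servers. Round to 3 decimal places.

node-b 0.102, node-c 0.635, node-f 0.081, node-d 0.182

Unnormalized posteriors (prior × likelihood):
  node-b: 0.31 × 0.025 = 0.00775
  node-c: 0.33 × 0.146 = 0.04818
  node-f: 0.13 × 0.0475 = 0.006175
  node-d: 0.23 × 0.06 = 0.0138
Normalizing constant = 0.075905.
P(node-b | dropped) = 0.00775/0.075905 ≈ 0.102
P(node-c | dropped) = 0.04818/0.075905 ≈ 0.635
P(node-f | dropped) = 0.006175/0.075905 ≈ 0.081
P(node-d | dropped) = 0.0138/0.075905 ≈ 0.182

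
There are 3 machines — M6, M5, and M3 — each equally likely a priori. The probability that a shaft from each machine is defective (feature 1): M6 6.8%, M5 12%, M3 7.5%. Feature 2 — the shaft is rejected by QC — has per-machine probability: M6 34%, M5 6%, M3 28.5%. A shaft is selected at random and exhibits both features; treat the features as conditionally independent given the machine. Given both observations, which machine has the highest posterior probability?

M6

With a uniform prior (1/3 each), posterior ∝ likelihood:
  M6: 0.068 × 0.34 = 0.02312
  M5: 0.12 × 0.06 = 0.0072
  M3: 0.075 × 0.285 = 0.021375
Normalizing constant = 0.051695.
Largest term belongs to M6, so M6 is most probable.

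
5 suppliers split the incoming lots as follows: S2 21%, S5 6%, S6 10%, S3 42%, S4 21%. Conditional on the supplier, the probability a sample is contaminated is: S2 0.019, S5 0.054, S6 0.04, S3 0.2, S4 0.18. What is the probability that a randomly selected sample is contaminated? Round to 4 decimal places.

By Bayes' rule, posterior ∝ prior × likelihood:
  S2: 0.21 × 0.019 = 0.00399
  S5: 0.06 × 0.054 = 0.00324
  S6: 0.1 × 0.04 = 0.004
  S3: 0.42 × 0.2 = 0.084
  S4: 0.21 × 0.18 = 0.0378
P(contaminated) = 0.00399 + 0.00324 + 0.004 + 0.084 + 0.0378 = 0.13303 → 0.1330.

0.1330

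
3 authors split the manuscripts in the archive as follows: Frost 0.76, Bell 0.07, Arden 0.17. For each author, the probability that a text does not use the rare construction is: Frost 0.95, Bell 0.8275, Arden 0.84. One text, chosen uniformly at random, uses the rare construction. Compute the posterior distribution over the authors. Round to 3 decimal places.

Taking complements, P(rare-form | each) = Frost 0.05, Bell 0.1725, Arden 0.16.
Prior × likelihood for each hypothesis:
  Frost: 0.76 × 0.05 = 0.038
  Bell: 0.07 × 0.1725 = 0.012075
  Arden: 0.17 × 0.16 = 0.0272
Total = 0.077275.
P(Frost | rare-form) = 0.038/0.077275 ≈ 0.492
P(Bell | rare-form) = 0.012075/0.077275 ≈ 0.156
P(Arden | rare-form) = 0.0272/0.077275 ≈ 0.352

Frost 0.492, Bell 0.156, Arden 0.352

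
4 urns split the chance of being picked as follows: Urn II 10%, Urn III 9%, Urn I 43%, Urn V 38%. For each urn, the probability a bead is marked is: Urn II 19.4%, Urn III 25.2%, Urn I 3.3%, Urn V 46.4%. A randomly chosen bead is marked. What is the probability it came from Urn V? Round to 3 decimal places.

0.758

Prior × likelihood for each hypothesis:
  Urn II: 0.1 × 0.194 = 0.0194
  Urn III: 0.09 × 0.252 = 0.02268
  Urn I: 0.43 × 0.033 = 0.01419
  Urn V: 0.38 × 0.464 = 0.17632
Normalizing constant = 0.23259.
P(Urn V | evidence) = 0.17632 / 0.23259 ≈ 0.758.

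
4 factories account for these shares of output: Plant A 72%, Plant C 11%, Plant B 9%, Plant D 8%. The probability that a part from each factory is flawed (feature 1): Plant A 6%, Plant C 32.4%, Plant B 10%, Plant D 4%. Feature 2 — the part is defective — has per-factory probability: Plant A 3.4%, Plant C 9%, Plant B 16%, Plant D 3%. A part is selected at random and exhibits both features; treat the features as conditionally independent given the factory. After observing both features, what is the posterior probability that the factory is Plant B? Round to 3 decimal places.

0.232

Compute prior × likelihood for every hypothesis:
  Plant A: 0.72 × 0.06 × 0.034 = 0.0014688
  Plant C: 0.11 × 0.324 × 0.09 = 0.0032076
  Plant B: 0.09 × 0.1 × 0.16 = 0.00144
  Plant D: 0.08 × 0.04 × 0.03 = 0.000096
Sum = 0.0062124.
P(Plant B | evidence) = 0.00144 / 0.0062124 ≈ 0.232.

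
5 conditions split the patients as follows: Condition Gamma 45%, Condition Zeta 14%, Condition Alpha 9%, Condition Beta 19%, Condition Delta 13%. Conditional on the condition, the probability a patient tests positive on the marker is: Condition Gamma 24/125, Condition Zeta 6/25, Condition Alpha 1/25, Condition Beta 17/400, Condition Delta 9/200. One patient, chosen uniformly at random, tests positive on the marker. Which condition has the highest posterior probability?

By Bayes' rule, posterior ∝ prior × likelihood:
  Condition Gamma: 0.45 × 0.192 = 0.0864
  Condition Zeta: 0.14 × 0.24 = 0.0336
  Condition Alpha: 0.09 × 0.04 = 0.0036
  Condition Beta: 0.19 × 0.0425 = 0.008075
  Condition Delta: 0.13 × 0.045 = 0.00585
Sum = 0.137525.
Largest term belongs to Condition Gamma, so Condition Gamma is most probable.

Condition Gamma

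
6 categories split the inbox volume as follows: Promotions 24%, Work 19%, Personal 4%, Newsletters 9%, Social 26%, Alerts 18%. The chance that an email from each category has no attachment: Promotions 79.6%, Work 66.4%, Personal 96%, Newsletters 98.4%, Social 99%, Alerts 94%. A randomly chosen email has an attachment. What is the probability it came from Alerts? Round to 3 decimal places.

Taking complements, P(attachment | each) = Promotions 0.204, Work 0.336, Personal 0.04, Newsletters 0.016, Social 0.01, Alerts 0.06.
Prior × likelihood for each hypothesis:
  Promotions: 0.24 × 0.204 = 0.04896
  Work: 0.19 × 0.336 = 0.06384
  Personal: 0.04 × 0.04 = 0.0016
  Newsletters: 0.09 × 0.016 = 0.00144
  Social: 0.26 × 0.01 = 0.0026
  Alerts: 0.18 × 0.06 = 0.0108
Sum = 0.12924.
P(Alerts | evidence) = 0.0108 / 0.12924 ≈ 0.084.

0.084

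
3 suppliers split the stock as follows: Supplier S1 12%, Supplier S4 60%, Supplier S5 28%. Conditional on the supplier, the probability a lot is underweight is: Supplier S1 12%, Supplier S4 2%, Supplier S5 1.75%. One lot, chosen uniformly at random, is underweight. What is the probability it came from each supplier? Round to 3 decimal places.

Compute prior × likelihood for every hypothesis:
  Supplier S1: 0.12 × 0.12 = 0.0144
  Supplier S4: 0.6 × 0.02 = 0.012
  Supplier S5: 0.28 × 0.0175 = 0.0049
Normalizing constant = 0.0313.
P(Supplier S1 | underweight) = 0.0144/0.0313 ≈ 0.460
P(Supplier S4 | underweight) = 0.012/0.0313 ≈ 0.383
P(Supplier S5 | underweight) = 0.0049/0.0313 ≈ 0.157

Supplier S1 0.460, Supplier S4 0.383, Supplier S5 0.157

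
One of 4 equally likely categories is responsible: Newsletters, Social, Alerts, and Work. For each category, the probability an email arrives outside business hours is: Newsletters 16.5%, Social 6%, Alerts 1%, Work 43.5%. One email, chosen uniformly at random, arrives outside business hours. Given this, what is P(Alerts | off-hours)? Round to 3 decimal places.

0.015

Since the prior is uniform, the posterior is proportional to the likelihood:
  Newsletters: 0.165
  Social: 0.06
  Alerts: 0.01
  Work: 0.435
Normalizing constant = 0.67.
P(Alerts | evidence) = 0.01 / 0.67 ≈ 0.015.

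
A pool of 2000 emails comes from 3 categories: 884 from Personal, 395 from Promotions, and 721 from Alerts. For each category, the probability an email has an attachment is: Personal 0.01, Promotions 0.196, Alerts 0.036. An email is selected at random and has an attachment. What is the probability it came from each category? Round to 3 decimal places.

Personal 0.079, Promotions 0.690, Alerts 0.231

Unnormalized posteriors (prior × likelihood):
  Personal: 0.442 × 0.01 = 0.00442
  Promotions: 0.1975 × 0.196 = 0.03871
  Alerts: 0.3605 × 0.036 = 0.012978
Total = 0.056108.
P(Personal | attachment) = 0.00442/0.056108 ≈ 0.079
P(Promotions | attachment) = 0.03871/0.056108 ≈ 0.690
P(Alerts | attachment) = 0.012978/0.056108 ≈ 0.231
(Check: 0.079+0.690+0.231 = 1.000.)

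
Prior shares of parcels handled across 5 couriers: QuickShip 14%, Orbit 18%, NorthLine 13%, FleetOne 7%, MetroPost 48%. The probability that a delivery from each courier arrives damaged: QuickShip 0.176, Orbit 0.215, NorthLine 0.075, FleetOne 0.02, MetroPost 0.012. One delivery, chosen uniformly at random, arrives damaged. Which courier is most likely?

Compute prior × likelihood for every hypothesis:
  QuickShip: 0.14 × 0.176 = 0.02464
  Orbit: 0.18 × 0.215 = 0.0387
  NorthLine: 0.13 × 0.075 = 0.00975
  FleetOne: 0.07 × 0.02 = 0.0014
  MetroPost: 0.48 × 0.012 = 0.00576
Total = 0.08025.
Largest term belongs to Orbit, so Orbit is most probable.

Orbit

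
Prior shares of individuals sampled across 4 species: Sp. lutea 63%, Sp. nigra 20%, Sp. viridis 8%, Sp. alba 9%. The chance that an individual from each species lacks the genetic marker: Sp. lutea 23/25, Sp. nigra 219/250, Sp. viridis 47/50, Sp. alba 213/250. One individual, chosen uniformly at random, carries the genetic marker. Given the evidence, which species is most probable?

Taking complements, P(marker | each) = Sp. lutea 0.08, Sp. nigra 0.124, Sp. viridis 0.06, Sp. alba 0.148.
Unnormalized posteriors (prior × likelihood):
  Sp. lutea: 0.63 × 0.08 = 0.0504
  Sp. nigra: 0.2 × 0.124 = 0.0248
  Sp. viridis: 0.08 × 0.06 = 0.0048
  Sp. alba: 0.09 × 0.148 = 0.01332
Sum = 0.09332.
Largest term belongs to Sp. lutea, so Sp. lutea is most probable.

Sp. lutea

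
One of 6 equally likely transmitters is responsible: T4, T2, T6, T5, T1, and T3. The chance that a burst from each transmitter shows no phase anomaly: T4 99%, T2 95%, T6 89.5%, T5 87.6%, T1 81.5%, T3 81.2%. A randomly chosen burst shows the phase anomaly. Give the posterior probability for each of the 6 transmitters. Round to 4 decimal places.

T4 0.0151, T2 0.0755, T6 0.1586, T5 0.1873, T1 0.2795, T3 0.2840

Taking complements, P(anomaly | each) = T4 0.01, T2 0.05, T6 0.105, T5 0.124, T1 0.185, T3 0.188.
Since the prior is uniform, the posterior is proportional to the likelihood:
  T4: 0.01
  T2: 0.05
  T6: 0.105
  T5: 0.124
  T1: 0.185
  T3: 0.188
Normalizing constant = 0.662.
P(T4 | anomaly) = 0.01/0.662 ≈ 0.0151
P(T2 | anomaly) = 0.05/0.662 ≈ 0.0755
P(T6 | anomaly) = 0.105/0.662 ≈ 0.1586
P(T5 | anomaly) = 0.124/0.662 ≈ 0.1873
P(T1 | anomaly) = 0.185/0.662 ≈ 0.2795
P(T3 | anomaly) = 0.188/0.662 ≈ 0.2840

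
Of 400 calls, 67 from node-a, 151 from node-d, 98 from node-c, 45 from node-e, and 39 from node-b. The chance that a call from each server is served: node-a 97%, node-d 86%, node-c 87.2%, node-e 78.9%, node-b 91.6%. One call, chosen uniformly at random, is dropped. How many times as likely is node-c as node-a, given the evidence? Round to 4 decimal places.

6.2408

Taking complements, P(dropped | each) = node-a 0.03, node-d 0.14, node-c 0.128, node-e 0.211, node-b 0.084.
Unnormalized posteriors (prior × likelihood):
  node-a: 0.1675 × 0.03 = 0.005025
  node-d: 0.3775 × 0.14 = 0.05285
  node-c: 0.245 × 0.128 = 0.03136
  node-e: 0.1125 × 0.211 = 0.0237375
  node-b: 0.0975 × 0.084 = 0.00819
Normalizing constant = 0.1211625.
The ratio is 0.03136 / 0.005025 (the normalizer cancels) = 6.2408.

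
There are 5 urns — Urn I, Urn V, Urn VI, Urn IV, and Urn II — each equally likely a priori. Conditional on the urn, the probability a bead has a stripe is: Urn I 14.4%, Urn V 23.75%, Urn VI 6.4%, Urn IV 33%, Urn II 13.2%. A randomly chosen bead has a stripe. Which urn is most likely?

With a uniform prior (1/5 each), posterior ∝ likelihood:
  Urn I: 0.144
  Urn V: 0.2375
  Urn VI: 0.064
  Urn IV: 0.33
  Urn II: 0.132
Normalizing constant = 0.9075.
Largest term belongs to Urn IV, so Urn IV is most probable.

Urn IV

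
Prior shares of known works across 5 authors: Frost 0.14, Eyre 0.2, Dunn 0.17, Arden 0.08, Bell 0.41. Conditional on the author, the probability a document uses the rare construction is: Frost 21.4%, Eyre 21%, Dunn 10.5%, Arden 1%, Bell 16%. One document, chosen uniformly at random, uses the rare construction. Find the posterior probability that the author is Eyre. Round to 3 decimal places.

Prior × likelihood for each hypothesis:
  Frost: 0.14 × 0.214 = 0.02996
  Eyre: 0.2 × 0.21 = 0.042
  Dunn: 0.17 × 0.105 = 0.01785
  Arden: 0.08 × 0.01 = 0.0008
  Bell: 0.41 × 0.16 = 0.0656
Normalizing constant = 0.15621.
P(Eyre | evidence) = 0.042 / 0.15621 ≈ 0.269.

0.269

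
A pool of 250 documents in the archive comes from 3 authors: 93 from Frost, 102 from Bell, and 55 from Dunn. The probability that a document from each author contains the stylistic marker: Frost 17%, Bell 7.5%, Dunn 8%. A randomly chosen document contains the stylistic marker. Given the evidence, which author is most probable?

Unnormalized posteriors (prior × likelihood):
  Frost: 0.372 × 0.17 = 0.06324
  Bell: 0.408 × 0.075 = 0.0306
  Dunn: 0.22 × 0.08 = 0.0176
Total = 0.11144.
Largest term belongs to Frost, so Frost is most probable.

Frost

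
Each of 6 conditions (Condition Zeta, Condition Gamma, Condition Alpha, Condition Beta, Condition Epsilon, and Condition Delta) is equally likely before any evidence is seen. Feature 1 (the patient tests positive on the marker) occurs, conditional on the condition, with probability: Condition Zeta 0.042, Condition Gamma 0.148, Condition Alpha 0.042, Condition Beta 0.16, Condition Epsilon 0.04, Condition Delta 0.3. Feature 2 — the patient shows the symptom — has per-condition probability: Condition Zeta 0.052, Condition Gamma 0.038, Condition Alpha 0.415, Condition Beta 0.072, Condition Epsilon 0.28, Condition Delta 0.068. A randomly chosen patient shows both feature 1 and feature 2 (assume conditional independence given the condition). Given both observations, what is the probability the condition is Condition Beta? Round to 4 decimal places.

0.1685

With a uniform prior (1/6 each), posterior ∝ likelihood:
  Condition Zeta: 0.042 × 0.052 = 0.002184
  Condition Gamma: 0.148 × 0.038 = 0.005624
  Condition Alpha: 0.042 × 0.415 = 0.01743
  Condition Beta: 0.16 × 0.072 = 0.01152
  Condition Epsilon: 0.04 × 0.28 = 0.0112
  Condition Delta: 0.3 × 0.068 = 0.0204
Normalizing constant = 0.068358.
P(Condition Beta | evidence) = 0.01152 / 0.068358 ≈ 0.1685.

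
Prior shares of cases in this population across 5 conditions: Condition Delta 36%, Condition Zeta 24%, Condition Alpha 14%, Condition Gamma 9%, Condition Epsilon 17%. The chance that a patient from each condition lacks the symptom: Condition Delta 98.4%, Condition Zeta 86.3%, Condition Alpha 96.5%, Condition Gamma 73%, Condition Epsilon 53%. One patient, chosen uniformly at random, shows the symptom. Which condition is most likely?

Condition Epsilon

Taking complements, P(symptomatic | each) = Condition Delta 0.016, Condition Zeta 0.137, Condition Alpha 0.035, Condition Gamma 0.27, Condition Epsilon 0.47.
Compute prior × likelihood for every hypothesis:
  Condition Delta: 0.36 × 0.016 = 0.00576
  Condition Zeta: 0.24 × 0.137 = 0.03288
  Condition Alpha: 0.14 × 0.035 = 0.0049
  Condition Gamma: 0.09 × 0.27 = 0.0243
  Condition Epsilon: 0.17 × 0.47 = 0.0799
Sum = 0.14774.
Largest term belongs to Condition Epsilon, so Condition Epsilon is most probable.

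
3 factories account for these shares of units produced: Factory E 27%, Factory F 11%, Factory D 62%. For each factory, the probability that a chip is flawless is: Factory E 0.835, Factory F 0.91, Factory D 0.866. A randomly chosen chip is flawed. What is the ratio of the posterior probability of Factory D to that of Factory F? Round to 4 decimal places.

8.3919

Taking complements, P(flawed | each) = Factory E 0.165, Factory F 0.09, Factory D 0.134.
Unnormalized posteriors (prior × likelihood):
  Factory E: 0.27 × 0.165 = 0.04455
  Factory F: 0.11 × 0.09 = 0.0099
  Factory D: 0.62 × 0.134 = 0.08308
Normalizing constant = 0.13753.
The ratio is 0.08308 / 0.0099 (the normalizer cancels) = 8.3919.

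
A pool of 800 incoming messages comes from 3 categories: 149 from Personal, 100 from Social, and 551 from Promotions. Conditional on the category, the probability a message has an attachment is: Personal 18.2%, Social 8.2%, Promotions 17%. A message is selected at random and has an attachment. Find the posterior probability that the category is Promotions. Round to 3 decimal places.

Compute prior × likelihood for every hypothesis:
  Personal: 0.18625 × 0.182 = 0.0338975
  Social: 0.125 × 0.082 = 0.01025
  Promotions: 0.68875 × 0.17 = 0.1170875
Sum = 0.161235.
P(Promotions | evidence) = 0.1170875 / 0.161235 ≈ 0.726.

0.726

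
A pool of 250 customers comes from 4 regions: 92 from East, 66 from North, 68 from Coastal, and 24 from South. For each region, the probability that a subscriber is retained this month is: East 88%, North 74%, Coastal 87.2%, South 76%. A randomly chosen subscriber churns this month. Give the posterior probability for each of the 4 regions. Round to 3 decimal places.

Taking complements, P(churn | each) = East 0.12, North 0.26, Coastal 0.128, South 0.24.
Prior × likelihood for each hypothesis:
  East: 0.368 × 0.12 = 0.04416
  North: 0.264 × 0.26 = 0.06864
  Coastal: 0.272 × 0.128 = 0.034816
  South: 0.096 × 0.24 = 0.02304
Total = 0.170656.
P(East | churn) = 0.04416/0.170656 ≈ 0.259
P(North | churn) = 0.06864/0.170656 ≈ 0.402
P(Coastal | churn) = 0.034816/0.170656 ≈ 0.204
P(South | churn) = 0.02304/0.170656 ≈ 0.135

East 0.259, North 0.402, Coastal 0.204, South 0.135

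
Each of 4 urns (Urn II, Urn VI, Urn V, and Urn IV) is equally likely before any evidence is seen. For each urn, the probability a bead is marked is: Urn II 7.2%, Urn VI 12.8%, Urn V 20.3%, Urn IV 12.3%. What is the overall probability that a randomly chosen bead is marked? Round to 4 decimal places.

0.1315

With a uniform prior (1/4 each), posterior ∝ likelihood:
  Urn II: 0.072
  Urn VI: 0.128
  Urn V: 0.203
  Urn IV: 0.123
P(marked) = (1/4) × (0.072 + 0.128 + 0.203 + 0.123) = 0.526/4 ≈ 0.1315.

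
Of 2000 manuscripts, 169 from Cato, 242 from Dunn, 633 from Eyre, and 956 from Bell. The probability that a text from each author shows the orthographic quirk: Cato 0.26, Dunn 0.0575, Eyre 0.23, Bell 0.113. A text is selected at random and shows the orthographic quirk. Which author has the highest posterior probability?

Eyre

By Bayes' rule, posterior ∝ prior × likelihood:
  Cato: 0.0845 × 0.26 = 0.02197
  Dunn: 0.121 × 0.0575 = 0.0069575
  Eyre: 0.3165 × 0.23 = 0.072795
  Bell: 0.478 × 0.113 = 0.054014
Total = 0.1557365.
Largest term belongs to Eyre, so Eyre is most probable.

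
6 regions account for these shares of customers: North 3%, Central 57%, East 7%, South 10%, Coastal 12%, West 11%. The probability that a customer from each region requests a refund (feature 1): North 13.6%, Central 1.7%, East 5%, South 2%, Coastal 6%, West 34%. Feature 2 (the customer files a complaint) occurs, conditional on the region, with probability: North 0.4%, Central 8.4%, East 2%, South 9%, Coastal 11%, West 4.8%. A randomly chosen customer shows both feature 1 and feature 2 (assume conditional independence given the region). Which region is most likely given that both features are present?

Compute prior × likelihood for every hypothesis:
  North: 0.03 × 0.136 × 0.004 = 0.00001632
  Central: 0.57 × 0.017 × 0.084 = 0.00081396
  East: 0.07 × 0.05 × 0.02 = 0.00007
  South: 0.1 × 0.02 × 0.09 = 0.00018
  Coastal: 0.12 × 0.06 × 0.11 = 0.000792
  West: 0.11 × 0.34 × 0.048 = 0.0017952
Normalizing constant = 0.00366748.
Largest term belongs to West, so West is most probable.

West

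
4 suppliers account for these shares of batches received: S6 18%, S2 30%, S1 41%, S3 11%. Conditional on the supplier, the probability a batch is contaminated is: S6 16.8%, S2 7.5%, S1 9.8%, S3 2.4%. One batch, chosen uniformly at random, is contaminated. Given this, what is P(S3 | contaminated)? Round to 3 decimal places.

0.028

By Bayes' rule, posterior ∝ prior × likelihood:
  S6: 0.18 × 0.168 = 0.03024
  S2: 0.3 × 0.075 = 0.0225
  S1: 0.41 × 0.098 = 0.04018
  S3: 0.11 × 0.024 = 0.00264
Normalizing constant = 0.09556.
P(S3 | evidence) = 0.00264 / 0.09556 ≈ 0.028.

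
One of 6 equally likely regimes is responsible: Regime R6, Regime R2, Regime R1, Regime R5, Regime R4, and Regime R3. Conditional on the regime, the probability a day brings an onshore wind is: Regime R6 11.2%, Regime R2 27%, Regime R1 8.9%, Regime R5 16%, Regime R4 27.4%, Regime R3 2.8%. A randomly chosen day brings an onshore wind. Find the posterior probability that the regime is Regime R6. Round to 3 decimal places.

0.120

Since the prior is uniform, the posterior is proportional to the likelihood:
  Regime R6: 0.112
  Regime R2: 0.27
  Regime R1: 0.089
  Regime R5: 0.16
  Regime R4: 0.274
  Regime R3: 0.028
Sum = 0.933.
P(Regime R6 | evidence) = 0.112 / 0.933 ≈ 0.120.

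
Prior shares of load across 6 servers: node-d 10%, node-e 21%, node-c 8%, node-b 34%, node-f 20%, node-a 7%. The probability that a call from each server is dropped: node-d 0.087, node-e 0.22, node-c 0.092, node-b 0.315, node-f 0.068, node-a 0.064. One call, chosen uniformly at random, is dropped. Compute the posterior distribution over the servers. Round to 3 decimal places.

node-d 0.046, node-e 0.246, node-c 0.039, node-b 0.571, node-f 0.073, node-a 0.024

Unnormalized posteriors (prior × likelihood):
  node-d: 0.1 × 0.087 = 0.0087
  node-e: 0.21 × 0.22 = 0.0462
  node-c: 0.08 × 0.092 = 0.00736
  node-b: 0.34 × 0.315 = 0.1071
  node-f: 0.2 × 0.068 = 0.0136
  node-a: 0.07 × 0.064 = 0.00448
Sum = 0.18744.
P(node-d | dropped) = 0.0087/0.18744 ≈ 0.046
P(node-e | dropped) = 0.0462/0.18744 ≈ 0.246
P(node-c | dropped) = 0.00736/0.18744 ≈ 0.039
P(node-b | dropped) = 0.1071/0.18744 ≈ 0.571
P(node-f | dropped) = 0.0136/0.18744 ≈ 0.073
P(node-a | dropped) = 0.00448/0.18744 ≈ 0.024
(Check: 0.046+0.246+0.039+0.571+0.073+0.024 = 0.999.)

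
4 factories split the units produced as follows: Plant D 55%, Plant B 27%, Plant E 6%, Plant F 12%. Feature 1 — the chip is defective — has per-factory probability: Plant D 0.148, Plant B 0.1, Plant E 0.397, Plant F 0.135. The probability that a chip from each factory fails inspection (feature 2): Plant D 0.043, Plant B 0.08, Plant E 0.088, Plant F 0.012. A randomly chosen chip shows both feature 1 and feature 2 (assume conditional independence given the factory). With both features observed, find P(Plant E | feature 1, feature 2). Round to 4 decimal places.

Unnormalized posteriors (prior × likelihood):
  Plant D: 0.55 × 0.148 × 0.043 = 0.0035002
  Plant B: 0.27 × 0.1 × 0.08 = 0.00216
  Plant E: 0.06 × 0.397 × 0.088 = 0.00209616
  Plant F: 0.12 × 0.135 × 0.012 = 0.0001944
Normalizing constant = 0.00795076.
P(Plant E | evidence) = 0.00209616 / 0.00795076 ≈ 0.2636.

0.2636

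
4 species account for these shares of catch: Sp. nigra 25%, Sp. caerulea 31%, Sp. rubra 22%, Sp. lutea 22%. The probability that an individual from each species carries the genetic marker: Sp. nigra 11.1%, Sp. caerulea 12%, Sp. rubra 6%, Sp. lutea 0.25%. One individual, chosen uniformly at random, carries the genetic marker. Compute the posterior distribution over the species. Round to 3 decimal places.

Unnormalized posteriors (prior × likelihood):
  Sp. nigra: 0.25 × 0.111 = 0.02775
  Sp. caerulea: 0.31 × 0.12 = 0.0372
  Sp. rubra: 0.22 × 0.06 = 0.0132
  Sp. lutea: 0.22 × 0.0025 = 0.00055
Normalizing constant = 0.0787.
P(Sp. nigra | marker) = 0.02775/0.0787 ≈ 0.353
P(Sp. caerulea | marker) = 0.0372/0.0787 ≈ 0.473
P(Sp. rubra | marker) = 0.0132/0.0787 ≈ 0.168
P(Sp. lutea | marker) = 0.00055/0.0787 ≈ 0.007

Sp. nigra 0.353, Sp. caerulea 0.473, Sp. rubra 0.168, Sp. lutea 0.007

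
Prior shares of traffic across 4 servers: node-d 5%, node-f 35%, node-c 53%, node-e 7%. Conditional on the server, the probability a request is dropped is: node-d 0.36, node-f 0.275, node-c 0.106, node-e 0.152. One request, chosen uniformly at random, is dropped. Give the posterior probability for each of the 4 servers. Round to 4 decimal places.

By Bayes' rule, posterior ∝ prior × likelihood:
  node-d: 0.05 × 0.36 = 0.018
  node-f: 0.35 × 0.275 = 0.09625
  node-c: 0.53 × 0.106 = 0.05618
  node-e: 0.07 × 0.152 = 0.01064
Sum = 0.18107.
P(node-d | dropped) = 0.018/0.18107 ≈ 0.0994
P(node-f | dropped) = 0.09625/0.18107 ≈ 0.5316
P(node-c | dropped) = 0.05618/0.18107 ≈ 0.3103
P(node-e | dropped) = 0.01064/0.18107 ≈ 0.0588

node-d 0.0994, node-f 0.5316, node-c 0.3103, node-e 0.0588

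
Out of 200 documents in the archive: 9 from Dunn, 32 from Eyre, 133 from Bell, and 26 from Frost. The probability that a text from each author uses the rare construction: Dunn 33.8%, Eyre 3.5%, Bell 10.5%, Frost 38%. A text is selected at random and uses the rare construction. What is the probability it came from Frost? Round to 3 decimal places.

Unnormalized posteriors (prior × likelihood):
  Dunn: 0.045 × 0.338 = 0.01521
  Eyre: 0.16 × 0.035 = 0.0056
  Bell: 0.665 × 0.105 = 0.069825
  Frost: 0.13 × 0.38 = 0.0494
Total = 0.140035.
P(Frost | evidence) = 0.0494 / 0.140035 ≈ 0.353.

0.353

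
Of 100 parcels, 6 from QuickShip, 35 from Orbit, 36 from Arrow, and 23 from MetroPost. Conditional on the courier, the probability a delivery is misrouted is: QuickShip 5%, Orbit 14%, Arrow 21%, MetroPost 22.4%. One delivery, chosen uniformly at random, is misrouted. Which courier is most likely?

Arrow

Unnormalized posteriors (prior × likelihood):
  QuickShip: 0.06 × 0.05 = 0.003
  Orbit: 0.35 × 0.14 = 0.049
  Arrow: 0.36 × 0.21 = 0.0756
  MetroPost: 0.23 × 0.224 = 0.05152
Total = 0.17912.
Largest term belongs to Arrow, so Arrow is most probable.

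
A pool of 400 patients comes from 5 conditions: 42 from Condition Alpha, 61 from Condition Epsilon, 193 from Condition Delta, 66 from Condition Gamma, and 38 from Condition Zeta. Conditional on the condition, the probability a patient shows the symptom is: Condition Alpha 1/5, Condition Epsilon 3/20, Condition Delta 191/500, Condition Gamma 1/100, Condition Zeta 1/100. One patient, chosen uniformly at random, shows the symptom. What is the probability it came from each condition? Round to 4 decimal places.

Condition Alpha 0.0910, Condition Epsilon 0.0991, Condition Delta 0.7986, Condition Gamma 0.0071, Condition Zeta 0.0041

Unnormalized posteriors (prior × likelihood):
  Condition Alpha: 0.105 × 0.2 = 0.021
  Condition Epsilon: 0.1525 × 0.15 = 0.022875
  Condition Delta: 0.4825 × 0.382 = 0.184315
  Condition Gamma: 0.165 × 0.01 = 0.00165
  Condition Zeta: 0.095 × 0.01 = 0.00095
Sum = 0.23079.
P(Condition Alpha | symptomatic) = 0.021/0.23079 ≈ 0.0910
P(Condition Epsilon | symptomatic) = 0.022875/0.23079 ≈ 0.0991
P(Condition Delta | symptomatic) = 0.184315/0.23079 ≈ 0.7986
P(Condition Gamma | symptomatic) = 0.00165/0.23079 ≈ 0.0071
P(Condition Zeta | symptomatic) = 0.00095/0.23079 ≈ 0.0041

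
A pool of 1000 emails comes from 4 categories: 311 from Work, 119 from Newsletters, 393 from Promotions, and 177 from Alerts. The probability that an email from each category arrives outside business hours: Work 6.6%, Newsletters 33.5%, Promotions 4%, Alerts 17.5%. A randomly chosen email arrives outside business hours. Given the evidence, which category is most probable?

Prior × likelihood for each hypothesis:
  Work: 0.311 × 0.066 = 0.020526
  Newsletters: 0.119 × 0.335 = 0.039865
  Promotions: 0.393 × 0.04 = 0.01572
  Alerts: 0.177 × 0.175 = 0.030975
Sum = 0.107086.
Largest term belongs to Newsletters, so Newsletters is most probable.

Newsletters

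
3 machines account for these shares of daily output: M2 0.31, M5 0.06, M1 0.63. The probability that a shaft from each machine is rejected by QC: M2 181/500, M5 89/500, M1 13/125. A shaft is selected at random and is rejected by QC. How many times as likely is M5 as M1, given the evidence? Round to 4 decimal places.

Prior × likelihood for each hypothesis:
  M2: 0.31 × 0.362 = 0.11222
  M5: 0.06 × 0.178 = 0.01068
  M1: 0.63 × 0.104 = 0.06552
Total = 0.18842.
The ratio is 0.01068 / 0.06552 (the normalizer cancels) = 0.1630.

0.1630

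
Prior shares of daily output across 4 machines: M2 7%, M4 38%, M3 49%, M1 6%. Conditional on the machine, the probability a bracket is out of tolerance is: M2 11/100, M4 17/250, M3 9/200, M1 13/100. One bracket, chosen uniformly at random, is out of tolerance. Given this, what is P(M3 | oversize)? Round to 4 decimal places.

Compute prior × likelihood for every hypothesis:
  M2: 0.07 × 0.11 = 0.0077
  M4: 0.38 × 0.068 = 0.02584
  M3: 0.49 × 0.045 = 0.02205
  M1: 0.06 × 0.13 = 0.0078
Total = 0.06339.
P(M3 | evidence) = 0.02205 / 0.06339 ≈ 0.3478.

0.3478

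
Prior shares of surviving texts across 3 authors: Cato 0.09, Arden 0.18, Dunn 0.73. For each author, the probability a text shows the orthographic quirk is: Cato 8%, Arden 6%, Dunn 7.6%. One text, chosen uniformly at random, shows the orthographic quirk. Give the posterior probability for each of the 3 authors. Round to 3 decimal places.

Compute prior × likelihood for every hypothesis:
  Cato: 0.09 × 0.08 = 0.0072
  Arden: 0.18 × 0.06 = 0.0108
  Dunn: 0.73 × 0.076 = 0.05548
Total = 0.07348.
P(Cato | quirk) = 0.0072/0.07348 ≈ 0.098
P(Arden | quirk) = 0.0108/0.07348 ≈ 0.147
P(Dunn | quirk) = 0.05548/0.07348 ≈ 0.755

Cato 0.098, Arden 0.147, Dunn 0.755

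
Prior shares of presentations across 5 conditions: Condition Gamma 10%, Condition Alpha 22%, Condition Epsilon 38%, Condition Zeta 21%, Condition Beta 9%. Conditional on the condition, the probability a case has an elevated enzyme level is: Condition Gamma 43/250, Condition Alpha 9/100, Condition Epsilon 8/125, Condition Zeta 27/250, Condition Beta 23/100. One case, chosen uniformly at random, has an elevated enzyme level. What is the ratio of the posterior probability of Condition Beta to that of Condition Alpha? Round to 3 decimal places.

By Bayes' rule, posterior ∝ prior × likelihood:
  Condition Gamma: 0.1 × 0.172 = 0.0172
  Condition Alpha: 0.22 × 0.09 = 0.0198
  Condition Epsilon: 0.38 × 0.064 = 0.02432
  Condition Zeta: 0.21 × 0.108 = 0.02268
  Condition Beta: 0.09 × 0.23 = 0.0207
Sum = 0.1047.
The ratio is 0.0207 / 0.0198 (the normalizer cancels) = 1.045.

1.045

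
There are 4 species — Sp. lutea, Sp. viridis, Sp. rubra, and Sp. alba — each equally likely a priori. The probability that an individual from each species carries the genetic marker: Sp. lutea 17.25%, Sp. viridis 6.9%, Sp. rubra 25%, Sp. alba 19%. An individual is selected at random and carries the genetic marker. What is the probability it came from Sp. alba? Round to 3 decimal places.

Since the prior is uniform, the posterior is proportional to the likelihood:
  Sp. lutea: 0.1725
  Sp. viridis: 0.069
  Sp. rubra: 0.25
  Sp. alba: 0.19
Normalizing constant = 0.6815.
P(Sp. alba | evidence) = 0.19 / 0.6815 ≈ 0.279.

0.279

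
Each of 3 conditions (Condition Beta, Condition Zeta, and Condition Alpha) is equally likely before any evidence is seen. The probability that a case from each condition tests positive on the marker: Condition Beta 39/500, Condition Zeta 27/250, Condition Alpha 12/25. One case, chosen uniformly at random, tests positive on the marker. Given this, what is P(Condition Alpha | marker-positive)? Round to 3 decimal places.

0.721

With a uniform prior (1/3 each), posterior ∝ likelihood:
  Condition Beta: 0.078
  Condition Zeta: 0.108
  Condition Alpha: 0.48
Total = 0.666.
P(Condition Alpha | evidence) = 0.48 / 0.666 ≈ 0.721.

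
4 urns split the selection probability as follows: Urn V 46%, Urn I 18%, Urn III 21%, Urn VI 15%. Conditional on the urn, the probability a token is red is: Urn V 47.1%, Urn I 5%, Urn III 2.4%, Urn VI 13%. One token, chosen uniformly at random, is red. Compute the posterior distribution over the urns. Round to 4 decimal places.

Prior × likelihood for each hypothesis:
  Urn V: 0.46 × 0.471 = 0.21666
  Urn I: 0.18 × 0.05 = 0.009
  Urn III: 0.21 × 0.024 = 0.00504
  Urn VI: 0.15 × 0.13 = 0.0195
Sum = 0.2502.
P(Urn V | red) = 0.21666/0.2502 ≈ 0.8659
P(Urn I | red) = 0.009/0.2502 ≈ 0.0360
P(Urn III | red) = 0.00504/0.2502 ≈ 0.0201
P(Urn VI | red) = 0.0195/0.2502 ≈ 0.0779
(Check: 0.8659+0.0360+0.0201+0.0779 = 0.9999.)

Urn V 0.8659, Urn I 0.0360, Urn III 0.0201, Urn VI 0.0779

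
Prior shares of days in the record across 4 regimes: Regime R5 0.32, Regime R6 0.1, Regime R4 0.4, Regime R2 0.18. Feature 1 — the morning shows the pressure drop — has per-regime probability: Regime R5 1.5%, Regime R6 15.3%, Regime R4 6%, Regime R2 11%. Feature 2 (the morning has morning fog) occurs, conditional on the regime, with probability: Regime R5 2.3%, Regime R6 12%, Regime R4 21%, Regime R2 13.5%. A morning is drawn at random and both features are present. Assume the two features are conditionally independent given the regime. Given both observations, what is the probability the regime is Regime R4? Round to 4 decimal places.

Compute prior × likelihood for every hypothesis:
  Regime R5: 0.32 × 0.015 × 0.023 = 0.0001104
  Regime R6: 0.1 × 0.153 × 0.12 = 0.001836
  Regime R4: 0.4 × 0.06 × 0.21 = 0.00504
  Regime R2: 0.18 × 0.11 × 0.135 = 0.002673
Normalizing constant = 0.0096594.
P(Regime R4 | evidence) = 0.00504 / 0.0096594 ≈ 0.5218.

0.5218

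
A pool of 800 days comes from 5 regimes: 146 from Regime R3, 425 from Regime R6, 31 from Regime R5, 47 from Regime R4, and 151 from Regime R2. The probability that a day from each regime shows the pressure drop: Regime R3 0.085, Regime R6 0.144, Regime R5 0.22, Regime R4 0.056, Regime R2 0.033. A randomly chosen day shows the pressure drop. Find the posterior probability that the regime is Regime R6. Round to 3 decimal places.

0.695

Compute prior × likelihood for every hypothesis:
  Regime R3: 0.1825 × 0.085 = 0.0155125
  Regime R6: 0.53125 × 0.144 = 0.0765
  Regime R5: 0.03875 × 0.22 = 0.008525
  Regime R4: 0.05875 × 0.056 = 0.00329
  Regime R2: 0.18875 × 0.033 = 0.00622875
Normalizing constant = 0.11005625.
P(Regime R6 | evidence) = 0.0765 / 0.11005625 ≈ 0.695.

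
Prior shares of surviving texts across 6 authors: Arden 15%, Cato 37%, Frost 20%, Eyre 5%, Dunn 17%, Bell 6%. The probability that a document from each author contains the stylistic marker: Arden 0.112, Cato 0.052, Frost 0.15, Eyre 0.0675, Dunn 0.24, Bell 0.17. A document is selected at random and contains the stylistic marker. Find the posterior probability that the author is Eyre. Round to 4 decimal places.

0.0280

Compute prior × likelihood for every hypothesis:
  Arden: 0.15 × 0.112 = 0.0168
  Cato: 0.37 × 0.052 = 0.01924
  Frost: 0.2 × 0.15 = 0.03
  Eyre: 0.05 × 0.0675 = 0.003375
  Dunn: 0.17 × 0.24 = 0.0408
  Bell: 0.06 × 0.17 = 0.0102
Total = 0.120415.
P(Eyre | evidence) = 0.003375 / 0.120415 ≈ 0.0280.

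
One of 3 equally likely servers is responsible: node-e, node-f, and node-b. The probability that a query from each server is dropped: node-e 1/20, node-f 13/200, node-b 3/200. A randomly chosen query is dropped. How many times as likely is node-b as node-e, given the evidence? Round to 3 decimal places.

0.300

Since the prior is uniform, the posterior is proportional to the likelihood:
  node-e: 0.05
  node-f: 0.065
  node-b: 0.015
Total = 0.13.
The ratio is 0.015 / 0.05 (the normalizer cancels) = 0.300.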